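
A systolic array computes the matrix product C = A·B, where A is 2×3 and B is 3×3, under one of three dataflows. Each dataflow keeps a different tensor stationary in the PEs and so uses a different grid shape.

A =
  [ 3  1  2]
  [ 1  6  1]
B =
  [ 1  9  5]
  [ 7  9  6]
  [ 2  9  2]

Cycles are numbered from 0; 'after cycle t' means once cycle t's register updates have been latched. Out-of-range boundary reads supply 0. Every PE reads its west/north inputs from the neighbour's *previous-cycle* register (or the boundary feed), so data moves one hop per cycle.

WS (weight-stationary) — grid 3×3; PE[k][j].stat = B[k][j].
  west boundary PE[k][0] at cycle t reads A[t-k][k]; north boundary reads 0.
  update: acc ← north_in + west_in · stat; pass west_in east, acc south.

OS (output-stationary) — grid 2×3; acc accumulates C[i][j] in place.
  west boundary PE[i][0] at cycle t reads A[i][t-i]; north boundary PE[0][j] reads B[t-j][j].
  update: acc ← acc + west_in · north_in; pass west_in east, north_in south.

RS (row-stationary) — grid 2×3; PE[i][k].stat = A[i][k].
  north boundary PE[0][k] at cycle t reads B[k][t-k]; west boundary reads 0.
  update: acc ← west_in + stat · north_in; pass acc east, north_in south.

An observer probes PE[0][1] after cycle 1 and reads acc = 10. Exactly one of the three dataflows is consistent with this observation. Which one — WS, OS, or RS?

dataflow = RS

— WS: 3×3; PE[0][1] trace:
  cycle 0: PE[0][1] → acc 0, east 0, south 0
  cycle 1: PE[0][1] → acc 27, east 3, south 27
— OS: 2×3; PE[0][1] trace:
  cycle 0: PE[0][1] → acc 0, east 0, south 0
  cycle 1: PE[0][1] → acc 27, east 3, south 9
— RS: 2×3; PE[0][1] trace:
  cycle 0: PE[0][1] → acc 0, east 0, south 0
  cycle 1: PE[0][1] → acc 10, east 10, south 7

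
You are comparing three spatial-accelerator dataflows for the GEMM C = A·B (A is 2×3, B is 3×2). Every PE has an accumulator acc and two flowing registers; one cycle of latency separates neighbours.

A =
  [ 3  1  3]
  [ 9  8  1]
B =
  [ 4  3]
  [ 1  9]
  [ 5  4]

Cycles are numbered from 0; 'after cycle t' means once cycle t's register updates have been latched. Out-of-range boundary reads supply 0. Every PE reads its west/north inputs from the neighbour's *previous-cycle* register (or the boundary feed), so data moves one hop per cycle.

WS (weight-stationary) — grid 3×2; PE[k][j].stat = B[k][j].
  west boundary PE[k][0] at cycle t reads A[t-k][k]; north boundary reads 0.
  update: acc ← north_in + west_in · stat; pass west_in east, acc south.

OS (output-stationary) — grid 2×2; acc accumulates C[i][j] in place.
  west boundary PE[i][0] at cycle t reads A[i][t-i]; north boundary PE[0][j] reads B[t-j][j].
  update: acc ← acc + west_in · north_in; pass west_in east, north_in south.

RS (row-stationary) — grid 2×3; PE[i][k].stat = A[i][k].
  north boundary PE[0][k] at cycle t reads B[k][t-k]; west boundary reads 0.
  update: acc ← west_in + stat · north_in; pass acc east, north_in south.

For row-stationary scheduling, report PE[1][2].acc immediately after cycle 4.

RS on a 2×3 grid — tracing PE[1][2] and its feeders:
  c0 r0c2: 0 / 0 / 0
  c0 r1c1: 0 / 0 / 0
  c0 r1c2: 0 / 0 / 0
  c1 r0c2: 0 / 0 / 0
  c1 r1c1: 0 / 0 / 0
  c1 r1c2: 0 / 0 / 0
  c2 r0c2: 28 / 28 / 5
  c2 r1c1: 44 / 44 / 1
  c2 r1c2: 0 / 0 / 0
  c3 r0c2: 30 / 30 / 4
  c3 r1c1: 99 / 99 / 9
  c3 r1c2: 49 / 49 / 5
  c4 r0c2: 0 / 0 / 0
  c4 r1c1: 0 / 0 / 0
  c4 r1c2: 103 / 103 / 4

PE[1][2].acc = 103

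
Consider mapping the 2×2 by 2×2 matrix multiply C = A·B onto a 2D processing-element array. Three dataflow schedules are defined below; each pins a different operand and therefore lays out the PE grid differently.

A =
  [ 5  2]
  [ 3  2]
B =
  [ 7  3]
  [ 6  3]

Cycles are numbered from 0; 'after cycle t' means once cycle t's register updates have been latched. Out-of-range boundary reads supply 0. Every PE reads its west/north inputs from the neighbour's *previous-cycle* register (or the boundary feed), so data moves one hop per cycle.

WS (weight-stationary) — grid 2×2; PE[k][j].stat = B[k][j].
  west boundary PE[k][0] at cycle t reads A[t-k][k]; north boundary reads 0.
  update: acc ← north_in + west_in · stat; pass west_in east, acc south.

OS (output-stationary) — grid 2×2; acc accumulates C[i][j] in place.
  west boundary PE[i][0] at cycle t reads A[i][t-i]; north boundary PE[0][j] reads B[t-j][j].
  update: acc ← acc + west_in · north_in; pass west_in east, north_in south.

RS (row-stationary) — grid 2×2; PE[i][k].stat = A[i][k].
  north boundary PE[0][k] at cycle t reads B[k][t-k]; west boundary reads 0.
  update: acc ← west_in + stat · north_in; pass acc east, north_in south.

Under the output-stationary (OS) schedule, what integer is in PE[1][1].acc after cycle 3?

OS 2×2: PE[1][1] cycle-by-cycle (with neighbour feeds):
  @0  [0,1]  acc 0  |  →0  ↓0
  @0  [1,0]  acc 0  |  →0  ↓0
  @0  [1,1]  acc 0  |  →0  ↓0
  @1  [0,1]  acc 15  |  →5  ↓3
  @1  [1,0]  acc 21  |  →3  ↓7
  @1  [1,1]  acc 0  |  →0  ↓0
  @2  [0,1]  acc 21  |  →2  ↓3
  @2  [1,0]  acc 33  |  →2  ↓6
  @2  [1,1]  acc 9  |  →3  ↓3
  @3  [0,1]  acc 21  |  →0  ↓0
  @3  [1,0]  acc 33  |  →0  ↓0
  @3  [1,1]  acc 15  |  →2  ↓3

PE[1][1].acc = 15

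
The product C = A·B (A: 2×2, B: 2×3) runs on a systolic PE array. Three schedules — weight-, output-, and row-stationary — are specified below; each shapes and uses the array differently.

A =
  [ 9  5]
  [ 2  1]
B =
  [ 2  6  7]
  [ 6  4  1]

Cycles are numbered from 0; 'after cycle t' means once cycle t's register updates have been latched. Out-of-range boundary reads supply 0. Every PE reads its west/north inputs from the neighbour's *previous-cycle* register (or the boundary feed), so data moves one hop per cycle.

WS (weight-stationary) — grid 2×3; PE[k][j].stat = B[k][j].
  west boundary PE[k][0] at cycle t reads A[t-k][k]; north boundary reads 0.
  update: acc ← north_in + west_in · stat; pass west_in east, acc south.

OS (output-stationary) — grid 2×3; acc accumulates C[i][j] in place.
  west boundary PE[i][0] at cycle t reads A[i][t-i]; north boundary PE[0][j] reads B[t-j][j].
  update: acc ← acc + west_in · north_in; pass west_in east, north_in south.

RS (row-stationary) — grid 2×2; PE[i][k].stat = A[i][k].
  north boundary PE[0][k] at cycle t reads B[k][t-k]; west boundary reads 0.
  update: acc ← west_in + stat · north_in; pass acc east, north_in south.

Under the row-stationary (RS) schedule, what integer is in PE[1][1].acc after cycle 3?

PE[1][1].acc = 16

Tracing RS — 2×2 array, target PE[1][1]:
  c0 r0c1: 0 / 0 / 0
  c0 r1c0: 0 / 0 / 0
  c0 r1c1: 0 / 0 / 0
  c1 r0c1: 48 / 48 / 6
  c1 r1c0: 4 / 4 / 2
  c1 r1c1: 0 / 0 / 0
  c2 r0c1: 74 / 74 / 4
  c2 r1c0: 12 / 12 / 6
  c2 r1c1: 10 / 10 / 6
  c3 r0c1: 68 / 68 / 1
  c3 r1c0: 14 / 14 / 7
  c3 r1c1: 16 / 16 / 4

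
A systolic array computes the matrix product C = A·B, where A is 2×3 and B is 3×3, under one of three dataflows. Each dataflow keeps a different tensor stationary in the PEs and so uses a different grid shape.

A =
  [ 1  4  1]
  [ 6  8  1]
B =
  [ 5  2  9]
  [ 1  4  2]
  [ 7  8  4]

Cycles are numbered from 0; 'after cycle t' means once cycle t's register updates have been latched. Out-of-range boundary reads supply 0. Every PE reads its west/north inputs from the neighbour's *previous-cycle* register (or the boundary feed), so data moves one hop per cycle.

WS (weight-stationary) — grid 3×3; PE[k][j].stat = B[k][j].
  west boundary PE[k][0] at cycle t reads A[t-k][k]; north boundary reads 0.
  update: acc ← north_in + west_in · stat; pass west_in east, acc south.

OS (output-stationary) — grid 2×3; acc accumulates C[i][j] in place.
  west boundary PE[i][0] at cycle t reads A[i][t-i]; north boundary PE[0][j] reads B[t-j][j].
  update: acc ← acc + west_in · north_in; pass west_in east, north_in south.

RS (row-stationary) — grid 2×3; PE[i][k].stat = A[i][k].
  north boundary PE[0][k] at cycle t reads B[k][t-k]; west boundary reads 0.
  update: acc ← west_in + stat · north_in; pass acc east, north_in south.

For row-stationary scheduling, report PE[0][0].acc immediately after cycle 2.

PE[0][0].acc = 9

RS (2×3). Following PE[0][0] plus its west/north inputs:
  step 0 · PE0,0: acc=5; fwd→5 fwd↓5
  step 1 · PE0,0: acc=2; fwd→2 fwd↓2
  step 2 · PE0,0: acc=9; fwd→9 fwd↓9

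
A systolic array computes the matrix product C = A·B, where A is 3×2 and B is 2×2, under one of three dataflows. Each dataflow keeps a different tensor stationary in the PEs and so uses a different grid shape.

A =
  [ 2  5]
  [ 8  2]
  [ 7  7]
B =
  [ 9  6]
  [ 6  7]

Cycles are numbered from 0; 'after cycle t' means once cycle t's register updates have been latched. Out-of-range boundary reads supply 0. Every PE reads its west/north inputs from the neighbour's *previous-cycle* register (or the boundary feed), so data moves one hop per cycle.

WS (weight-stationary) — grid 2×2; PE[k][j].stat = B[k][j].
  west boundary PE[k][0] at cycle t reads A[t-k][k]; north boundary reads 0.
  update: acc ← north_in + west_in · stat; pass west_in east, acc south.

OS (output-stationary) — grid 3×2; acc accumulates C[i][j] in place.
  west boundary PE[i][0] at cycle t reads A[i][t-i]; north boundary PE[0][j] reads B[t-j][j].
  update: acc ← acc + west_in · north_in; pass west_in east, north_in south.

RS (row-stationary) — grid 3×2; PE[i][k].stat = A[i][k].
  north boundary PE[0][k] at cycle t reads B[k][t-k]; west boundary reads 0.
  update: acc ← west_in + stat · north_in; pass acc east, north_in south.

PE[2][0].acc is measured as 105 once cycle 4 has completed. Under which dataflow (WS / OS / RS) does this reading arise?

WS (2×2): PE[2][0] does not exist.
OS [3×2] PE[2][0] across cycles:
  @0  [2,0]  acc 0  |  →0  ↓0
  @1  [2,0]  acc 0  |  →0  ↓0
  @2  [2,0]  acc 63  |  →7  ↓9
  @3  [2,0]  acc 105  |  →7  ↓6
  @4  [2,0]  acc 105  |  →0  ↓0
RS [3×2] PE[2][0] across cycles:
  @0  [2,0]  acc 0  |  →0  ↓0
  @1  [2,0]  acc 0  |  →0  ↓0
  @2  [2,0]  acc 63  |  →63  ↓9
  @3  [2,0]  acc 42  |  →42  ↓6
  @4  [2,0]  acc 0  |  →0  ↓0

dataflow = OS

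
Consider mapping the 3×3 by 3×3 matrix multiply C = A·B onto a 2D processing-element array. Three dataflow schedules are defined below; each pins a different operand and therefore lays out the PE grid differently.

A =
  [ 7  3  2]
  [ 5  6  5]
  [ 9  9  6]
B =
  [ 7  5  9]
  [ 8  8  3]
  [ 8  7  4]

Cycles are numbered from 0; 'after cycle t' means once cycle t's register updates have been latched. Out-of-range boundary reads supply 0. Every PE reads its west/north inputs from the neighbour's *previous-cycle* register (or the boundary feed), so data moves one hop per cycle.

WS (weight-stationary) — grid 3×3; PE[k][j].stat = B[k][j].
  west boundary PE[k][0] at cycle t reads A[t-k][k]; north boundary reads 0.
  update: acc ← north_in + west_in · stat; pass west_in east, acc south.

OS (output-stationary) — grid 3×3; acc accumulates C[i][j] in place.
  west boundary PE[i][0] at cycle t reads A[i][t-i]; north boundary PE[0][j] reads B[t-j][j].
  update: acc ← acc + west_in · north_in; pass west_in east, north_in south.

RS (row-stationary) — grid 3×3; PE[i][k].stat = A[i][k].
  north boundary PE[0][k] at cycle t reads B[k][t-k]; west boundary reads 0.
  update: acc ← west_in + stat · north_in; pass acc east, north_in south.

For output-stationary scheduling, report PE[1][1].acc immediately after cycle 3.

Tracing OS — 3×3 array, target PE[1][1]:
  0: (0,1).acc=0  regs=<0,0>
  0: (1,0).acc=0  regs=<0,0>
  0: (1,1).acc=0  regs=<0,0>
  1: (0,1).acc=35  regs=<7,5>
  1: (1,0).acc=35  regs=<5,7>
  1: (1,1).acc=0  regs=<0,0>
  2: (0,1).acc=59  regs=<3,8>
  2: (1,0).acc=83  regs=<6,8>
  2: (1,1).acc=25  regs=<5,5>
  3: (0,1).acc=73  regs=<2,7>
  3: (1,0).acc=123  regs=<5,8>
  3: (1,1).acc=73  regs=<6,8>

PE[1][1].acc = 73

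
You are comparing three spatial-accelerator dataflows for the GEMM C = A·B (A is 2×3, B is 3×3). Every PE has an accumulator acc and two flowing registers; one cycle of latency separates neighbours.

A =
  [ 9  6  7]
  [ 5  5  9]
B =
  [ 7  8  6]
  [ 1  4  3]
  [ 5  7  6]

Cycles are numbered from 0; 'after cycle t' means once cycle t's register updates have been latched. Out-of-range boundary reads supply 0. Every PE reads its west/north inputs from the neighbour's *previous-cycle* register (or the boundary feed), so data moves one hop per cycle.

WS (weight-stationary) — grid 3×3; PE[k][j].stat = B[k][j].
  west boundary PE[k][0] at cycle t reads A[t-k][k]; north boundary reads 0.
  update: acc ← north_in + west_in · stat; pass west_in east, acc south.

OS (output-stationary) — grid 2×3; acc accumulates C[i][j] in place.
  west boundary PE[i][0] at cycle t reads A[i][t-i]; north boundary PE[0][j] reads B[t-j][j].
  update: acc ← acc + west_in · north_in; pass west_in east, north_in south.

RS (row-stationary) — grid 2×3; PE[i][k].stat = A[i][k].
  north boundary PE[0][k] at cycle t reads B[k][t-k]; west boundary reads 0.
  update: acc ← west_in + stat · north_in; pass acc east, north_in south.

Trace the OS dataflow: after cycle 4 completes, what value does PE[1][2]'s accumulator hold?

PE[1][2].acc = 45

OS (2×3). Following PE[1][2] plus its west/north inputs:
  cycle 0: PE[0][2] → acc 0, east 0, south 0
  cycle 0: PE[1][1] → acc 0, east 0, south 0
  cycle 0: PE[1][2] → acc 0, east 0, south 0
  cycle 1: PE[0][2] → acc 0, east 0, south 0
  cycle 1: PE[1][1] → acc 0, east 0, south 0
  cycle 1: PE[1][2] → acc 0, east 0, south 0
  cycle 2: PE[0][2] → acc 54, east 9, south 6
  cycle 2: PE[1][1] → acc 40, east 5, south 8
  cycle 2: PE[1][2] → acc 0, east 0, south 0
  cycle 3: PE[0][2] → acc 72, east 6, south 3
  cycle 3: PE[1][1] → acc 60, east 5, south 4
  cycle 3: PE[1][2] → acc 30, east 5, south 6
  cycle 4: PE[0][2] → acc 114, east 7, south 6
  cycle 4: PE[1][1] → acc 123, east 9, south 7
  cycle 4: PE[1][2] → acc 45, east 5, south 3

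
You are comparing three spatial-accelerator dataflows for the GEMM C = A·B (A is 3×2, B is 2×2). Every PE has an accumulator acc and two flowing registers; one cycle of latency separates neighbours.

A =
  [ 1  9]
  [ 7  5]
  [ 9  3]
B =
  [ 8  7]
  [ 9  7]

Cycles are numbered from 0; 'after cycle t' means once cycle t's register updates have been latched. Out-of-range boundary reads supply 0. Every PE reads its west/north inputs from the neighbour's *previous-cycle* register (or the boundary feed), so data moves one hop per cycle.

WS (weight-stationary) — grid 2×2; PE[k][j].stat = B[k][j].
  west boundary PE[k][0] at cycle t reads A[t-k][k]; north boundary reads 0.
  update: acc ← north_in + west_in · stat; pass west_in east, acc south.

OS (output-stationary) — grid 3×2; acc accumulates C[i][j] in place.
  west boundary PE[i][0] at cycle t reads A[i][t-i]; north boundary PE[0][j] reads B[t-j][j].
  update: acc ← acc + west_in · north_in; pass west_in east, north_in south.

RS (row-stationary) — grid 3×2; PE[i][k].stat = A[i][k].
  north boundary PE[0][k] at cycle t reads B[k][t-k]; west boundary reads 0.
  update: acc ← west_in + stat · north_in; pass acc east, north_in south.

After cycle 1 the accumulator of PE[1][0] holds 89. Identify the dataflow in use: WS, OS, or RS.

WS (2×2 grid), PE[1][0]:
  c0 r1c0: 0 / 0 / 0
  c1 r1c0: 89 / 9 / 89
OS (3×2 grid), PE[1][0]:
  c0 r1c0: 0 / 0 / 0
  c1 r1c0: 56 / 7 / 8
RS (3×2 grid), PE[1][0]:
  c0 r1c0: 0 / 0 / 0
  c1 r1c0: 56 / 56 / 8

dataflow = WS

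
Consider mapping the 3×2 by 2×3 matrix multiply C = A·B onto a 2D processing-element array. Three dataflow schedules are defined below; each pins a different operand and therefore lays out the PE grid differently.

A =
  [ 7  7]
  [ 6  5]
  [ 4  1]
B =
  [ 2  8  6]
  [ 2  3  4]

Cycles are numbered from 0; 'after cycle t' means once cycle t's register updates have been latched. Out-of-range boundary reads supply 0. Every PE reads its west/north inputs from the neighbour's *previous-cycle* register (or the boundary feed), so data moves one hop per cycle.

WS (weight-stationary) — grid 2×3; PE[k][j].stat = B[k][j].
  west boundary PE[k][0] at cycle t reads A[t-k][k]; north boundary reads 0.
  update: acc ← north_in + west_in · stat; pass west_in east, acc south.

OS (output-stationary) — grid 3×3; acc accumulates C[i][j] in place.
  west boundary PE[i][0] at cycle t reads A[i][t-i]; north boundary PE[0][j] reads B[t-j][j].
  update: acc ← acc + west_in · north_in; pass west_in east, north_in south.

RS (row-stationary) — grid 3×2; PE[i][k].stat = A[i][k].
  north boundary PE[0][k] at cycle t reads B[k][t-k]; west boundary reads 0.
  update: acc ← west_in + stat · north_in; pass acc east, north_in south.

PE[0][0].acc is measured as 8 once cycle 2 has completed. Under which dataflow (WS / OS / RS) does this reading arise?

dataflow = WS

WS [2×3] PE[0][0] across cycles:
  cycle 0: PE[0][0] → acc 14, east 7, south 14
  cycle 1: PE[0][0] → acc 12, east 6, south 12
  cycle 2: PE[0][0] → acc 8, east 4, south 8
OS [3×3] PE[0][0] across cycles:
  cycle 0: PE[0][0] → acc 14, east 7, south 2
  cycle 1: PE[0][0] → acc 28, east 7, south 2
  cycle 2: PE[0][0] → acc 28, east 0, south 0
RS [3×2] PE[0][0] across cycles:
  cycle 0: PE[0][0] → acc 14, east 14, south 2
  cycle 1: PE[0][0] → acc 56, east 56, south 8
  cycle 2: PE[0][0] → acc 42, east 42, south 6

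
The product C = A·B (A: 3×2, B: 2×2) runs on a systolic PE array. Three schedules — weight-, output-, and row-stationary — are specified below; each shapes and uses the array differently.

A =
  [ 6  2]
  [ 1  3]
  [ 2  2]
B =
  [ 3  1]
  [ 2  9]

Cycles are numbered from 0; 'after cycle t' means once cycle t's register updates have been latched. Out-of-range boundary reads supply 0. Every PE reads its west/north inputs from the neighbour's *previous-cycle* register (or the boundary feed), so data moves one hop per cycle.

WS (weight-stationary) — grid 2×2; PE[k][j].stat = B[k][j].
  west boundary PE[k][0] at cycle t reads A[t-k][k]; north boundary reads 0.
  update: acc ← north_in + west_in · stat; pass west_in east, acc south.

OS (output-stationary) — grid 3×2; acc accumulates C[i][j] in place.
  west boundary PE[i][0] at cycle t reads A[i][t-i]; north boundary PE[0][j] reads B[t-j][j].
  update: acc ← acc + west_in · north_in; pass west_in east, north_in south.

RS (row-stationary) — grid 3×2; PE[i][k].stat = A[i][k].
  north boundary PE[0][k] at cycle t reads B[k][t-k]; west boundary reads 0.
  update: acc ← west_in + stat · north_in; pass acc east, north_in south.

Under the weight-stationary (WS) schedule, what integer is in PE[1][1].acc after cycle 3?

WS on a 2×2 grid — tracing PE[1][1] and its feeders:
  0: (0,1).acc=0  regs=<0,0>
  0: (1,0).acc=0  regs=<0,0>
  0: (1,1).acc=0  regs=<0,0>
  1: (0,1).acc=6  regs=<6,6>
  1: (1,0).acc=22  regs=<2,22>
  1: (1,1).acc=0  regs=<0,0>
  2: (0,1).acc=1  regs=<1,1>
  2: (1,0).acc=9  regs=<3,9>
  2: (1,1).acc=24  regs=<2,24>
  3: (0,1).acc=2  regs=<2,2>
  3: (1,0).acc=10  regs=<2,10>
  3: (1,1).acc=28  regs=<3,28>

PE[1][1].acc = 28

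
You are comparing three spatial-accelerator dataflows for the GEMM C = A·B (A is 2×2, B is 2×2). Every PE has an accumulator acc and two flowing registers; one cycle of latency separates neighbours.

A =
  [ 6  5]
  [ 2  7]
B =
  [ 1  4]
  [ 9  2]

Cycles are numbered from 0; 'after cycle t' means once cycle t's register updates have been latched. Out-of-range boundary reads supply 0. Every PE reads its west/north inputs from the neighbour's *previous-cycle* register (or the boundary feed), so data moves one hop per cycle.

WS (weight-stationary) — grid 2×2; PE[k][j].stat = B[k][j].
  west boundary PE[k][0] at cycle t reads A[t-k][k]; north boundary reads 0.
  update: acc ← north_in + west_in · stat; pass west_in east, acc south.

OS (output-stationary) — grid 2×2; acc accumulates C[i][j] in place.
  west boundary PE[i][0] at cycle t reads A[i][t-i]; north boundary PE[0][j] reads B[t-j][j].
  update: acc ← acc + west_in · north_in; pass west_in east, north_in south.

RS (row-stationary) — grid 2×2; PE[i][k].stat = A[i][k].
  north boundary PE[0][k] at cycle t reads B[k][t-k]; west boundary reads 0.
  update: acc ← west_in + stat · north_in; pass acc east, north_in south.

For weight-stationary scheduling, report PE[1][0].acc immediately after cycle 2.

WS on a 2×2 grid — tracing PE[1][0] and its feeders:
  cycle 0: PE[0][0] → acc 6, east 6, south 6
  cycle 0: PE[1][0] → acc 0, east 0, south 0
  cycle 1: PE[0][0] → acc 2, east 2, south 2
  cycle 1: PE[1][0] → acc 51, east 5, south 51
  cycle 2: PE[0][0] → acc 0, east 0, south 0
  cycle 2: PE[1][0] → acc 65, east 7, south 65

PE[1][0].acc = 65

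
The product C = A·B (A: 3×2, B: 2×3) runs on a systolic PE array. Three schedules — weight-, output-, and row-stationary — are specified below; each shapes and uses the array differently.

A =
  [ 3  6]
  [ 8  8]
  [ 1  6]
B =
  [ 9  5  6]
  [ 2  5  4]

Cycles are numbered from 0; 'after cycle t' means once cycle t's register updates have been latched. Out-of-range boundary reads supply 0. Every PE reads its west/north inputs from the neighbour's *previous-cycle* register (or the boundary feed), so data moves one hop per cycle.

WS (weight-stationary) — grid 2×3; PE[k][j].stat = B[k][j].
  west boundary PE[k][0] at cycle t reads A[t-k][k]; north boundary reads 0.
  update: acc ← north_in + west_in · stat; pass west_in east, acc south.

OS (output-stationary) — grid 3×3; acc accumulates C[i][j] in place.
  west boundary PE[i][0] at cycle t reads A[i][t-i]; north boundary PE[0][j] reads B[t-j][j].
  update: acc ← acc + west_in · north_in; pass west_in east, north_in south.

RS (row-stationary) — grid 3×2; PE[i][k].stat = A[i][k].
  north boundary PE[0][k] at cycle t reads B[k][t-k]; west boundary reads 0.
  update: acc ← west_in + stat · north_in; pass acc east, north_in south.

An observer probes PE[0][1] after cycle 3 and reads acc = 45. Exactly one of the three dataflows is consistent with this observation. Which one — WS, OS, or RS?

WS (2×3 grid), PE[0][1]:
  c0 r0c1: 0 / 0 / 0
  c1 r0c1: 15 / 3 / 15
  c2 r0c1: 40 / 8 / 40
  c3 r0c1: 5 / 1 / 5
OS (3×3 grid), PE[0][1]:
  c0 r0c1: 0 / 0 / 0
  c1 r0c1: 15 / 3 / 5
  c2 r0c1: 45 / 6 / 5
  c3 r0c1: 45 / 0 / 0
RS (3×2 grid), PE[0][1]:
  c0 r0c1: 0 / 0 / 0
  c1 r0c1: 39 / 39 / 2
  c2 r0c1: 45 / 45 / 5
  c3 r0c1: 42 / 42 / 4

dataflow = OS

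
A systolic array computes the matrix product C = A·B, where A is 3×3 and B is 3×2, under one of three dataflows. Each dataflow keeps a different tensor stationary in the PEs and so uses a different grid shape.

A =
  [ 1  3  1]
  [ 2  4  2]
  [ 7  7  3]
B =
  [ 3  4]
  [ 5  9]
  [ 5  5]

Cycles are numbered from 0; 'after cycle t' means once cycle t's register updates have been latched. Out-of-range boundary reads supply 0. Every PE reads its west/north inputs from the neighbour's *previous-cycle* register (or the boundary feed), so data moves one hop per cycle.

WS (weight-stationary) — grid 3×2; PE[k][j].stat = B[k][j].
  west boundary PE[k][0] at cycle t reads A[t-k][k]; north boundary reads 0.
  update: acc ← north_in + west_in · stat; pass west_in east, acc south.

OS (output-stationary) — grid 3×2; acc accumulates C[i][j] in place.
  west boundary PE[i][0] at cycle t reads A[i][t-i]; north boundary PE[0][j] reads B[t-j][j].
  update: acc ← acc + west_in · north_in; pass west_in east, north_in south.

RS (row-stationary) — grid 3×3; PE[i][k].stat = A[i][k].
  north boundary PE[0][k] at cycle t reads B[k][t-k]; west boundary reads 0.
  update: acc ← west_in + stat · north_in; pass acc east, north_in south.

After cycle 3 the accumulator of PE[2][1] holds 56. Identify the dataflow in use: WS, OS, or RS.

dataflow = RS

— WS: 3×2; PE[2][1] trace:
  c0 r2c1: 0 / 0 / 0
  c1 r2c1: 0 / 0 / 0
  c2 r2c1: 0 / 0 / 0
  c3 r2c1: 36 / 1 / 36
— OS: 3×2; PE[2][1] trace:
  c0 r2c1: 0 / 0 / 0
  c1 r2c1: 0 / 0 / 0
  c2 r2c1: 0 / 0 / 0
  c3 r2c1: 28 / 7 / 4
— RS: 3×3; PE[2][1] trace:
  c0 r2c1: 0 / 0 / 0
  c1 r2c1: 0 / 0 / 0
  c2 r2c1: 0 / 0 / 0
  c3 r2c1: 56 / 56 / 5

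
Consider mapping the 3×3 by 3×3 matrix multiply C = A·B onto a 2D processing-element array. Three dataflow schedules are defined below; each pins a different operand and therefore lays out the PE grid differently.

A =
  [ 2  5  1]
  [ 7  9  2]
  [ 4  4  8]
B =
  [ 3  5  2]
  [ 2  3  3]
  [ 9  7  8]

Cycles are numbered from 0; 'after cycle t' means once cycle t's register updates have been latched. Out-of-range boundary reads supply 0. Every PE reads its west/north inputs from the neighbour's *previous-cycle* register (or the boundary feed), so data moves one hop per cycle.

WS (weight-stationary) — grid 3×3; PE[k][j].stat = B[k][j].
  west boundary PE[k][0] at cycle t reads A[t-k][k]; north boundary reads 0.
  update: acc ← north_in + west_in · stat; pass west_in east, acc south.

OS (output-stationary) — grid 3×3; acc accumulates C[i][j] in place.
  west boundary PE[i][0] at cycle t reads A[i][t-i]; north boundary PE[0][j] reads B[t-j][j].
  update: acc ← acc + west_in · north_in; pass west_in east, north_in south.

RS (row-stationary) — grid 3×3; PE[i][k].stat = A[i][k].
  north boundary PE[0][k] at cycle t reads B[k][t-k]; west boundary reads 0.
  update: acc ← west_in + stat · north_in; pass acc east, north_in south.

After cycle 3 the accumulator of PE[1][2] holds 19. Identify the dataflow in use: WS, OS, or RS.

dataflow = WS

WS (3×3 grid), PE[1][2]:
  0: (1,2).acc=0  regs=<0,0>
  1: (1,2).acc=0  regs=<0,0>
  2: (1,2).acc=0  regs=<0,0>
  3: (1,2).acc=19  regs=<5,19>
OS (3×3 grid), PE[1][2]:
  0: (1,2).acc=0  regs=<0,0>
  1: (1,2).acc=0  regs=<0,0>
  2: (1,2).acc=0  regs=<0,0>
  3: (1,2).acc=14  regs=<7,2>
RS (3×3 grid), PE[1][2]:
  0: (1,2).acc=0  regs=<0,0>
  1: (1,2).acc=0  regs=<0,0>
  2: (1,2).acc=0  regs=<0,0>
  3: (1,2).acc=57  regs=<57,9>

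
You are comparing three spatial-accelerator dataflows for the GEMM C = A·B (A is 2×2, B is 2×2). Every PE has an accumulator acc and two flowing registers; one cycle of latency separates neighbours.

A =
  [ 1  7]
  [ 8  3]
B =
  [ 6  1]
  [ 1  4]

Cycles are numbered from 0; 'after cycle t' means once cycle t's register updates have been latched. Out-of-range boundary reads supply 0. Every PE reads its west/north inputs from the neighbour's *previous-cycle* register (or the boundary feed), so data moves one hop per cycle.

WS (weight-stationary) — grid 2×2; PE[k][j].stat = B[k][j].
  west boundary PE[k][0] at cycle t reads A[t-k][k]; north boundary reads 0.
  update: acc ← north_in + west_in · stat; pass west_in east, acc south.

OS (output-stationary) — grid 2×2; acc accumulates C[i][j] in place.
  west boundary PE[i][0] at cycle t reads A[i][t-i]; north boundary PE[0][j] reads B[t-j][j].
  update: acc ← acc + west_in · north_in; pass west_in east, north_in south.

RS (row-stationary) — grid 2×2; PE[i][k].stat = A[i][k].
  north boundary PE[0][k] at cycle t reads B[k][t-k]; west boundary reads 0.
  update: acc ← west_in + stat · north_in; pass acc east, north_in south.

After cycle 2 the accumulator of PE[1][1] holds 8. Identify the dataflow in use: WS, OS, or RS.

dataflow = OS

— WS: 2×2; PE[1][1] trace:
  step 0 · PE1,1: acc=0; fwd→0 fwd↓0
  step 1 · PE1,1: acc=0; fwd→0 fwd↓0
  step 2 · PE1,1: acc=29; fwd→7 fwd↓29
— OS: 2×2; PE[1][1] trace:
  step 0 · PE1,1: acc=0; fwd→0 fwd↓0
  step 1 · PE1,1: acc=0; fwd→0 fwd↓0
  step 2 · PE1,1: acc=8; fwd→8 fwd↓1
— RS: 2×2; PE[1][1] trace:
  step 0 · PE1,1: acc=0; fwd→0 fwd↓0
  step 1 · PE1,1: acc=0; fwd→0 fwd↓0
  step 2 · PE1,1: acc=51; fwd→51 fwd↓1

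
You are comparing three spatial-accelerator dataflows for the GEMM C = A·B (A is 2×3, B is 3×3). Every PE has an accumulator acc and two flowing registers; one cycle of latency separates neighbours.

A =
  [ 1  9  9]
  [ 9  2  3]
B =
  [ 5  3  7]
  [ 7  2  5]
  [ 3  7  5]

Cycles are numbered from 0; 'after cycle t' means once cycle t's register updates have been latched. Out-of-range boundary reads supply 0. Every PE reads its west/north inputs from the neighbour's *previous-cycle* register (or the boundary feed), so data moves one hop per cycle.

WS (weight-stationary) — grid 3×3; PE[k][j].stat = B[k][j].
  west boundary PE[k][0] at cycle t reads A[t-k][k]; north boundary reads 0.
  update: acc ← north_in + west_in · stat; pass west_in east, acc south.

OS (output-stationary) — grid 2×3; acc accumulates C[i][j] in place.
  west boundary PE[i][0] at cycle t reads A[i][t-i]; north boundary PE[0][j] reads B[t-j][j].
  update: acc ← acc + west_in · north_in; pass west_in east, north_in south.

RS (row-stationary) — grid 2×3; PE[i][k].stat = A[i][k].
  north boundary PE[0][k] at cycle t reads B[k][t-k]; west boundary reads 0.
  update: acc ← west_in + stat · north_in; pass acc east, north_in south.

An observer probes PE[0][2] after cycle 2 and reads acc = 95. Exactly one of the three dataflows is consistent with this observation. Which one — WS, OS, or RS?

WS [3×3] PE[0][2] across cycles:
  after 0 — PE[0][2] acc=0, pass-E 0, pass-S 0
  after 1 — PE[0][2] acc=0, pass-E 0, pass-S 0
  after 2 — PE[0][2] acc=7, pass-E 1, pass-S 7
OS [2×3] PE[0][2] across cycles:
  after 0 — PE[0][2] acc=0, pass-E 0, pass-S 0
  after 1 — PE[0][2] acc=0, pass-E 0, pass-S 0
  after 2 — PE[0][2] acc=7, pass-E 1, pass-S 7
RS [2×3] PE[0][2] across cycles:
  after 0 — PE[0][2] acc=0, pass-E 0, pass-S 0
  after 1 — PE[0][2] acc=0, pass-E 0, pass-S 0
  after 2 — PE[0][2] acc=95, pass-E 95, pass-S 3

dataflow = RS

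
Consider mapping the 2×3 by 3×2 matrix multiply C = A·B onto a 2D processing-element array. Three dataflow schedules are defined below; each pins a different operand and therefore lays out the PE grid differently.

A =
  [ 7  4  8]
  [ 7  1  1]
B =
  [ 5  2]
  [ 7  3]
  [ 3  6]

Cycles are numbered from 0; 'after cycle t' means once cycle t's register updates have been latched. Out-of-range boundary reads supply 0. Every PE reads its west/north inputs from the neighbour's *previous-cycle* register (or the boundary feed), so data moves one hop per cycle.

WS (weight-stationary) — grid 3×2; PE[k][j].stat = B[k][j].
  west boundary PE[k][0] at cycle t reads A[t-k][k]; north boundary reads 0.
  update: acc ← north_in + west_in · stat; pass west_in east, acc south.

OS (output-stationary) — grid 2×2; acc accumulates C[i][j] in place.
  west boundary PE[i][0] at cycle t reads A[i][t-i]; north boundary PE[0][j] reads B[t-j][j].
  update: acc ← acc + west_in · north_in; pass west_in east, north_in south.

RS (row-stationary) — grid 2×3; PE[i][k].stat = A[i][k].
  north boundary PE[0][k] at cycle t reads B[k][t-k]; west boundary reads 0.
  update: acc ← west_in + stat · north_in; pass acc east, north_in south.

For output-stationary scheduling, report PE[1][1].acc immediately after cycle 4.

OS on a 2×2 grid — tracing PE[1][1] and its feeders:
  step 0 · PE0,1: acc=0; fwd→0 fwd↓0
  step 0 · PE1,0: acc=0; fwd→0 fwd↓0
  step 0 · PE1,1: acc=0; fwd→0 fwd↓0
  step 1 · PE0,1: acc=14; fwd→7 fwd↓2
  step 1 · PE1,0: acc=35; fwd→7 fwd↓5
  step 1 · PE1,1: acc=0; fwd→0 fwd↓0
  step 2 · PE0,1: acc=26; fwd→4 fwd↓3
  step 2 · PE1,0: acc=42; fwd→1 fwd↓7
  step 2 · PE1,1: acc=14; fwd→7 fwd↓2
  step 3 · PE0,1: acc=74; fwd→8 fwd↓6
  step 3 · PE1,0: acc=45; fwd→1 fwd↓3
  step 3 · PE1,1: acc=17; fwd→1 fwd↓3
  step 4 · PE0,1: acc=74; fwd→0 fwd↓0
  step 4 · PE1,0: acc=45; fwd→0 fwd↓0
  step 4 · PE1,1: acc=23; fwd→1 fwd↓6

PE[1][1].acc = 23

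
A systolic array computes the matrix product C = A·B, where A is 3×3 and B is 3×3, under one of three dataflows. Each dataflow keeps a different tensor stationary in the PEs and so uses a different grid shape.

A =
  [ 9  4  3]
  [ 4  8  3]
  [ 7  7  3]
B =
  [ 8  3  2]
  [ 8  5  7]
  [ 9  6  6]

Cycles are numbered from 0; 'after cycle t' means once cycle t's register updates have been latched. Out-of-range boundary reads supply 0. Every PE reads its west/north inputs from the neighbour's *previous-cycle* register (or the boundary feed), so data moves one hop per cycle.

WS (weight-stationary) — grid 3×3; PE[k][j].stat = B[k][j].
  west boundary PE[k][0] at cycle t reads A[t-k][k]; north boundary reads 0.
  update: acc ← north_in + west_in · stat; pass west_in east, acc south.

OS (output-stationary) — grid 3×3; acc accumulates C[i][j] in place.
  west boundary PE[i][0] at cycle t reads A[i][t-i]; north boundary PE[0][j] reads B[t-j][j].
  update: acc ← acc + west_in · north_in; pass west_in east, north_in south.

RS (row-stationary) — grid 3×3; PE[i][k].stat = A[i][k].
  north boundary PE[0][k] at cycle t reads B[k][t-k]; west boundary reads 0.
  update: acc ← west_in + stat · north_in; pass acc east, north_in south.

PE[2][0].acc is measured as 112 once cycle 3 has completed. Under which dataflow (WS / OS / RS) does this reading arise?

WS [3×3] PE[2][0] across cycles:
  after 0 — PE[2][0] acc=0, pass-E 0, pass-S 0
  after 1 — PE[2][0] acc=0, pass-E 0, pass-S 0
  after 2 — PE[2][0] acc=131, pass-E 3, pass-S 131
  after 3 — PE[2][0] acc=123, pass-E 3, pass-S 123
OS [3×3] PE[2][0] across cycles:
  after 0 — PE[2][0] acc=0, pass-E 0, pass-S 0
  after 1 — PE[2][0] acc=0, pass-E 0, pass-S 0
  after 2 — PE[2][0] acc=56, pass-E 7, pass-S 8
  after 3 — PE[2][0] acc=112, pass-E 7, pass-S 8
RS [3×3] PE[2][0] across cycles:
  after 0 — PE[2][0] acc=0, pass-E 0, pass-S 0
  after 1 — PE[2][0] acc=0, pass-E 0, pass-S 0
  after 2 — PE[2][0] acc=56, pass-E 56, pass-S 8
  after 3 — PE[2][0] acc=21, pass-E 21, pass-S 3

dataflow = OS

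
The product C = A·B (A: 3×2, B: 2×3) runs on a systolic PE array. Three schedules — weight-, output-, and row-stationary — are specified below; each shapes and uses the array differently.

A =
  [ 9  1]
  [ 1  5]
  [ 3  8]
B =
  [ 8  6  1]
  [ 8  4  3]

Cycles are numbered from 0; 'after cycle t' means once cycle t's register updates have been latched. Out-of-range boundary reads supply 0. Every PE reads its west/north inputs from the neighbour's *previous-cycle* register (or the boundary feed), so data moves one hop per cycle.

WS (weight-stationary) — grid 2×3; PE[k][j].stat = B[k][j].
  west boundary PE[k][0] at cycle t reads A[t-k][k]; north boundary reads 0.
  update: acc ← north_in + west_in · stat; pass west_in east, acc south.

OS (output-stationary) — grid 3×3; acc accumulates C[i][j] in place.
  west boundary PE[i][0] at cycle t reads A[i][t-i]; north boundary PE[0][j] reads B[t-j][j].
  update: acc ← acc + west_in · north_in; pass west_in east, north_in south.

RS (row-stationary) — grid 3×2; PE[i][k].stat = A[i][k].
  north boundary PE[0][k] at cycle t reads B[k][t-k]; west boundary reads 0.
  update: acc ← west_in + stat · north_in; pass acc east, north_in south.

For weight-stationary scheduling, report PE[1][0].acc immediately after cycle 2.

Tracing WS — 2×3 array, target PE[1][0]:
  [0] (0,0) acc=72 (h:9 v:72)
  [0] (1,0) acc=0 (h:0 v:0)
  [1] (0,0) acc=8 (h:1 v:8)
  [1] (1,0) acc=80 (h:1 v:80)
  [2] (0,0) acc=24 (h:3 v:24)
  [2] (1,0) acc=48 (h:5 v:48)

PE[1][0].acc = 48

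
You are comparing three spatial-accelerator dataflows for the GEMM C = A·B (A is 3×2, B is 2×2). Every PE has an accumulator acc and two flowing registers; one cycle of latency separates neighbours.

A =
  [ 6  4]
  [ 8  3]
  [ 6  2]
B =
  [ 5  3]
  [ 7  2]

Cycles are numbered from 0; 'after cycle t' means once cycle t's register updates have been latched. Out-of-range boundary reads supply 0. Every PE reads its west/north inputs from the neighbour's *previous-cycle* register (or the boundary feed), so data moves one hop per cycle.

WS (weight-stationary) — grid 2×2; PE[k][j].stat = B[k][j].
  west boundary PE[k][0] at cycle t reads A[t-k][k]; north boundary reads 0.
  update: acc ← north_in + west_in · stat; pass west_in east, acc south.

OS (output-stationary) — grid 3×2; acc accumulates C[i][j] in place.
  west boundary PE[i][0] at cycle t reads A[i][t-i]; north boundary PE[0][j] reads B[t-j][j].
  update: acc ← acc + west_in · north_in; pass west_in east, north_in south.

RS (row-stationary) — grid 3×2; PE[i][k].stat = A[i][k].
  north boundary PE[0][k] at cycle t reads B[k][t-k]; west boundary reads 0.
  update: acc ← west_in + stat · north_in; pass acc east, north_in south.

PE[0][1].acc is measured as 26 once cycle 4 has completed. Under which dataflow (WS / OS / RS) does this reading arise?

dataflow = OS

— WS: 2×2; PE[0][1] trace:
  step 0 · PE0,1: acc=0; fwd→0 fwd↓0
  step 1 · PE0,1: acc=18; fwd→6 fwd↓18
  step 2 · PE0,1: acc=24; fwd→8 fwd↓24
  step 3 · PE0,1: acc=18; fwd→6 fwd↓18
  step 4 · PE0,1: acc=0; fwd→0 fwd↓0
— OS: 3×2; PE[0][1] trace:
  step 0 · PE0,1: acc=0; fwd→0 fwd↓0
  step 1 · PE0,1: acc=18; fwd→6 fwd↓3
  step 2 · PE0,1: acc=26; fwd→4 fwd↓2
  step 3 · PE0,1: acc=26; fwd→0 fwd↓0
  step 4 · PE0,1: acc=26; fwd→0 fwd↓0
— RS: 3×2; PE[0][1] trace:
  step 0 · PE0,1: acc=0; fwd→0 fwd↓0
  step 1 · PE0,1: acc=58; fwd→58 fwd↓7
  step 2 · PE0,1: acc=26; fwd→26 fwd↓2
  step 3 · PE0,1: acc=0; fwd→0 fwd↓0
  step 4 · PE0,1: acc=0; fwd→0 fwd↓0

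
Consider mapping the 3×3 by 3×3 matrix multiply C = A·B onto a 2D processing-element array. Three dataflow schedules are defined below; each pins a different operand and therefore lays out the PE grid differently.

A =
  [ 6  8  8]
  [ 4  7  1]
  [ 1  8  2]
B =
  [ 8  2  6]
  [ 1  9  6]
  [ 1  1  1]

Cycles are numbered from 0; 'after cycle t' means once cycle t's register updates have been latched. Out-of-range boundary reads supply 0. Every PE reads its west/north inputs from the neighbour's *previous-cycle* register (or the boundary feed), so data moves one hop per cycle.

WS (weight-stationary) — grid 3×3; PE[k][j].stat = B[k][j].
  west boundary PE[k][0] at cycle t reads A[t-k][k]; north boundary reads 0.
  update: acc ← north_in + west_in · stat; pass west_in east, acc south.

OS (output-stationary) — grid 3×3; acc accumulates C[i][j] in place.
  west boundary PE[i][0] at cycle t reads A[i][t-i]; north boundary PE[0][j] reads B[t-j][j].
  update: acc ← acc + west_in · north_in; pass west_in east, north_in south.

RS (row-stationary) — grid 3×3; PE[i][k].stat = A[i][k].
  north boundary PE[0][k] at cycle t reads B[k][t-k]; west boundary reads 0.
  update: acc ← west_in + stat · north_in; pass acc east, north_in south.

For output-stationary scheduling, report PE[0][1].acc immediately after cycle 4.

PE[0][1].acc = 92

Tracing OS — 3×3 array, target PE[0][1]:
  after 0 — PE[0][0] acc=48, pass-E 6, pass-S 8
  after 0 — PE[0][1] acc=0, pass-E 0, pass-S 0
  after 1 — PE[0][0] acc=56, pass-E 8, pass-S 1
  after 1 — PE[0][1] acc=12, pass-E 6, pass-S 2
  after 2 — PE[0][0] acc=64, pass-E 8, pass-S 1
  after 2 — PE[0][1] acc=84, pass-E 8, pass-S 9
  after 3 — PE[0][0] acc=64, pass-E 0, pass-S 0
  after 3 — PE[0][1] acc=92, pass-E 8, pass-S 1
  after 4 — PE[0][0] acc=64, pass-E 0, pass-S 0
  after 4 — PE[0][1] acc=92, pass-E 0, pass-S 0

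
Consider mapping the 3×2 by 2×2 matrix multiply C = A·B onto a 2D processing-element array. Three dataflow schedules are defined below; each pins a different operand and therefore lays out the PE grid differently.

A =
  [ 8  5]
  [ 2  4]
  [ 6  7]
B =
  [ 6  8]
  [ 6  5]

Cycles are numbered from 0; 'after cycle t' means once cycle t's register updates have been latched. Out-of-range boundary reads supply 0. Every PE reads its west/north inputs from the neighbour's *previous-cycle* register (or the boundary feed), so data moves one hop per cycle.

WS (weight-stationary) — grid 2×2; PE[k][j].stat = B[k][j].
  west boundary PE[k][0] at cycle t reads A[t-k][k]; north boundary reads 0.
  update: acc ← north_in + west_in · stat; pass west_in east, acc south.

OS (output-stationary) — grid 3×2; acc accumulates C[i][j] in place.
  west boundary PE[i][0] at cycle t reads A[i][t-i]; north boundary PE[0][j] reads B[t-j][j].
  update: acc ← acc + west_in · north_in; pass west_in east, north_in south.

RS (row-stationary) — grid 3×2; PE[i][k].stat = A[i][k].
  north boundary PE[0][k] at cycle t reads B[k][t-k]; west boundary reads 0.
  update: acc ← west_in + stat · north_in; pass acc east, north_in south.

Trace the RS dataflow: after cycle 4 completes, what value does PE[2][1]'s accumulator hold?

Tracing RS — 3×2 array, target PE[2][1]:
  c0 r1c1: 0 / 0 / 0
  c0 r2c0: 0 / 0 / 0
  c0 r2c1: 0 / 0 / 0
  c1 r1c1: 0 / 0 / 0
  c1 r2c0: 0 / 0 / 0
  c1 r2c1: 0 / 0 / 0
  c2 r1c1: 36 / 36 / 6
  c2 r2c0: 36 / 36 / 6
  c2 r2c1: 0 / 0 / 0
  c3 r1c1: 36 / 36 / 5
  c3 r2c0: 48 / 48 / 8
  c3 r2c1: 78 / 78 / 6
  c4 r1c1: 0 / 0 / 0
  c4 r2c0: 0 / 0 / 0
  c4 r2c1: 83 / 83 / 5

PE[2][1].acc = 83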